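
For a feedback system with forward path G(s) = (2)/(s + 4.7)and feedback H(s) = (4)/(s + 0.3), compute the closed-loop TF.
Closed-loop T = G/(1+GH).
Numerator: G_num * H_den = 2*s + 0.6.
Denominator: G_den * H_den + G_num * H_num = (s^2 + 5*s + 1.41) + (8) = s^2 + 5*s + 9.41.
T(s) = (2*s + 0.6)/(s^2 + 5*s + 9.41)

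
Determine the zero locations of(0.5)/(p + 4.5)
Numerator is a nonzero constant (0.5) → Zeros: none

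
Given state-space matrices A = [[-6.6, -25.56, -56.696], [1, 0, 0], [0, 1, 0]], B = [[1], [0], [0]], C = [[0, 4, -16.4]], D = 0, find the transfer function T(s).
T(s) = C(sI - A)⁻¹B + D.
Characteristic polynomial det(sI - A) = s^3 + 6.6*s^2 + 25.56*s + 56.696.
Numerator from C·adj(sI-A)·B + D·det(sI-A) = 4*s - 16.4.
T(s) = (4*s - 16.4)/(s^3 + 6.6*s^2 + 25.56*s + 56.696)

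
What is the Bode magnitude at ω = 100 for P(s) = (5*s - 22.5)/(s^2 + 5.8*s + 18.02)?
Substitute s = j*100: P(j100) = 0.00514716 - 0.0497912j.
|P(j100)| = sqrt(Re² + Im²) = 0.05006.
20*log₁₀(0.05006) = -26.01 dB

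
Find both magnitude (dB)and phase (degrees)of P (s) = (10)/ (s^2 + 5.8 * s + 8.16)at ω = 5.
Substitute s = j*5: P(j5) = -0.149744 - 0.257873j.
|P| = 20*log₁₀(sqrt(Re²+Im²)) = -10.51 dB.
∠P = atan2(Im, Re) = -120.14°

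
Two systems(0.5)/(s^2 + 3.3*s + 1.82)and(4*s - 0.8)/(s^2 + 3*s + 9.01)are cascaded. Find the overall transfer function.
Series: H = H₁ · H₂ = (n₁·n₂)/(d₁·d₂).
Num: n₁·n₂ = 2*s - 0.4. Den: d₁·d₂ = s^4 + 6.3*s^3 + 20.73*s^2 + 35.193*s + 16.3982.
H(s) = (2*s - 0.4)/(s^4 + 6.3*s^3 + 20.73*s^2 + 35.193*s + 16.3982)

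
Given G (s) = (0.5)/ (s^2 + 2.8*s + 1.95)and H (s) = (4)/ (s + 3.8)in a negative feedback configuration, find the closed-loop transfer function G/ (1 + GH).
Closed-loop T = G/(1+GH).
Numerator: G_num * H_den = 0.5*s + 1.9.
Denominator: G_den * H_den + G_num * H_num = (s^3 + 6.6*s^2 + 12.59*s + 7.41) + (2) = s^3 + 6.6*s^2 + 12.59*s + 9.41.
T(s) = (0.5*s + 1.9)/(s^3 + 6.6*s^2 + 12.59*s + 9.41)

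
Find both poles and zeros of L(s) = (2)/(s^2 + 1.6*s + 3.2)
Set denominator = 0: s^2 + 1.6*s + 3.2 = 0 → Poles: -0.8 + 1.6j, -0.8 - 1.6j
Numerator is a nonzero constant (2) → Zeros: none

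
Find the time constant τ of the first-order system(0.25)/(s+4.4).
First-order system: τ = -1/pole. Pole = -4.4. τ = -1/(-4.4) = 0.2273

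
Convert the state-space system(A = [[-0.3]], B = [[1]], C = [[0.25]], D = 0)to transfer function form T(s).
T(s) = C(sI - A)⁻¹B + D.
Characteristic polynomial det(sI - A) = s + 0.3.
Numerator from C·adj(sI-A)·B + D·det(sI-A) = 0.25.
T(s) = (0.25)/(s + 0.3)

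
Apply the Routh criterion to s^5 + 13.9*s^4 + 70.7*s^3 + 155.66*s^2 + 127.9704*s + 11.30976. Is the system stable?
Routh array:
s^5: [1, 70.7, 127.9704]; s^4: [13.9, 155.66, 11.30976]; s^3: [59.5014, 127.157]; s^2: [125.955, 11.30976]; s^1: [121.814]; s^0: [11.30976]
First column: [1, 13.9, 59.5014, 125.955, 121.814, 11.30976]. Sign changes = 0.
Yes, stable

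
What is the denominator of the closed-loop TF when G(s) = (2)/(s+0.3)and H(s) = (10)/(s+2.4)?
Characteristic poly = G_den * H_den + G_num * H_num = (s^2 + 2.7*s + 0.72) + (20) = s^2 + 2.7*s + 20.72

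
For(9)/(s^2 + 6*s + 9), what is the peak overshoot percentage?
Standard form: ωn²/(s²+2ζωn·s+ωn²) → ωn = 3, ζ = 1.
ζ ≥ 1, so the response is non-oscillatory: peak overshoot = 0%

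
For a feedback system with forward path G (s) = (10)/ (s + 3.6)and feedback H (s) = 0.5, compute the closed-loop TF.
Closed-loop T = G/(1+GH).
Numerator: G_num * H_den = 10.
Denominator: G_den * H_den + G_num * H_num = (s + 3.6) + (5) = s + 8.6.
T(s) = (10)/(s + 8.6)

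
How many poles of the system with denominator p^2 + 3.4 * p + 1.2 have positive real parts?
p^2 + 3.4*p + 1.2 = (p + 3)(p + 0.4). Poles: -0.4, -3. RHP poles (Re>0): 0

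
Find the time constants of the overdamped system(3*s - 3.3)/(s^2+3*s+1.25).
Overdamped: real poles at -0.5, -2.5. τ = -1/pole → τ₁ = 2, τ₂ = 0.4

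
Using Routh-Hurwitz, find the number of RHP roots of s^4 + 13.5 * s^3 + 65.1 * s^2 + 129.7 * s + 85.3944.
Routh array:
s^4: [1, 65.1, 85.3944]; s^3: [13.5, 129.7]; s^2: [55.4926, 85.3944]; s^1: [108.926]; s^0: [85.3944]
First column: [1, 13.5, 55.4926, 108.926, 85.3944]. Sign changes = RHP roots = 0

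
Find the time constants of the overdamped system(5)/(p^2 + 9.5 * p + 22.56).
Overdamped: real poles at -4.8, -4.7. τ = -1/pole → τ₁ = 0.2083, τ₂ = 0.2128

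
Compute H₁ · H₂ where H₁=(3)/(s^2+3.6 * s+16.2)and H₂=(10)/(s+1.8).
Series: H = H₁ · H₂ = (n₁·n₂)/(d₁·d₂).
Num: n₁·n₂ = 30. Den: d₁·d₂ = s^3 + 5.4*s^2 + 22.68*s + 29.16.
H(s) = (30)/(s^3 + 5.4*s^2 + 22.68*s + 29.16)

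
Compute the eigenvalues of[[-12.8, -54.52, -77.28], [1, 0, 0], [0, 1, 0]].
Eigenvalues solve det(λI - A) = 0.
Characteristic polynomial: λ^3 + 12.8*λ^2 + 54.52*λ + 77.28 = 0.
Factor: (λ + 4.2)(λ + 4)(λ + 4.6) = 0.
Roots: -4, -4.2, -4.6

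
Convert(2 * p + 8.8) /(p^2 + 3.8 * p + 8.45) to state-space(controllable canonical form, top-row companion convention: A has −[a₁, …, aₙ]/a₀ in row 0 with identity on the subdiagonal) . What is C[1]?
Reachable canonical form: C = numerator coefficients (right-aligned, zero-padded to length n).
num = 2*p + 8.8, C = [[2, 8.8]].
C[1] = 8.8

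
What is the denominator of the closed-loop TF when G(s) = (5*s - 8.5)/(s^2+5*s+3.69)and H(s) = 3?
Characteristic poly = G_den * H_den + G_num * H_num = (s^2 + 5*s + 3.69) + (15*s - 25.5) = s^2 + 20*s - 21.81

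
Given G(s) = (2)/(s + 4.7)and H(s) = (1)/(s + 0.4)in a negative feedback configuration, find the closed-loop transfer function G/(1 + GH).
Closed-loop T = G/(1+GH).
Numerator: G_num * H_den = 2*s + 0.8.
Denominator: G_den * H_den + G_num * H_num = (s^2 + 5.1*s + 1.88) + (2) = s^2 + 5.1*s + 3.88.
T(s) = (2*s + 0.8)/(s^2 + 5.1*s + 3.88)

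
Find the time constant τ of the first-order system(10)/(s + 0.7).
First-order system: τ = -1/pole. Pole = -0.7. τ = -1/(-0.7) = 1.429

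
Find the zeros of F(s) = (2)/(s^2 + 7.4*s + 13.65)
Numerator is a nonzero constant (2) → Zeros: none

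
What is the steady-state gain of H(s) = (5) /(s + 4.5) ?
DC gain = H(0) = num(0)/den(0) = 5/4.5 = 1.111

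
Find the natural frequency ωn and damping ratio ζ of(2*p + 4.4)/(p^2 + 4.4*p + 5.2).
Underdamped: complex pole -2.2 + 0.6j. ωn = |pole| = 2.28, ζ = -Re(pole)/ωn = 0.9648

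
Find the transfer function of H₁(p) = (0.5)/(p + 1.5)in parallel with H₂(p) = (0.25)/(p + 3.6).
Parallel: H = H₁ + H₂ = (n₁·d₂ + n₂·d₁)/(d₁·d₂).
n₁·d₂ = 0.5*p + 1.8. n₂·d₁ = 0.25*p + 0.375. Sum = 0.75*p + 2.175. d₁·d₂ = p^2 + 5.1*p + 5.4.
H(p) = (0.75*p + 2.175)/(p^2 + 5.1*p + 5.4)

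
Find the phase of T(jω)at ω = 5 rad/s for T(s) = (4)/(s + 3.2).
Substitute s = j*5: T(j5) = 0.363224 - 0.567537j.
∠T(j5) = atan2(Im, Re) = atan2(-0.567537, 0.363224) = -57.38°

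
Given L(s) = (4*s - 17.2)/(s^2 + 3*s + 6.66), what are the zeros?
Set numerator = 0: 4*s - 17.2 = 0 → Zeros: 4.3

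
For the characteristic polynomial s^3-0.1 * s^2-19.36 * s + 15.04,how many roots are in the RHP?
s^3 - 0.1*s^2 - 19.36*s + 15.04 = (s - 0.8)(s + 4.7)(s - 4). Poles: -4.7, 0.8, 4. RHP poles (Re>0): 2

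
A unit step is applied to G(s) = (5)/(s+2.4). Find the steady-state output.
FVT: lim_{t→∞} y(t) = lim_{s→0} s*Y(s) where Y(s) = G(s)/s.
= lim_{s→0} G(s) = G(0) = num(0)/den(0) = 5/2.4 = 2.083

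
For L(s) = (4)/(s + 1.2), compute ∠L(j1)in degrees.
Substitute s = j*1: L(j1) = 1.96721 - 1.63934j.
∠L(j1) = atan2(Im, Re) = atan2(-1.63934, 1.96721) = -39.81°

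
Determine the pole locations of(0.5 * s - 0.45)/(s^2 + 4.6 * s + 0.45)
Set denominator = 0: s^2 + 4.6*s + 0.45 = (s + 0.1)(s + 4.5) = 0 → Poles: -0.1, -4.5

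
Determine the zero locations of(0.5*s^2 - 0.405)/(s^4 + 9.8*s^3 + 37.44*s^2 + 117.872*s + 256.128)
Set numerator = 0: 0.5*s^2 - 0.405 = 0.5*(s + 0.9)(s - 0.9) = 0 → Zeros: -0.9, 0.9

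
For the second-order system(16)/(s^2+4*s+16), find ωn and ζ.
Standard form: ωn²/(s²+2ζωn·s+ωn²).
const=16=ωn² → ωn=4, s coeff=4=2ζωn → ζ=0.5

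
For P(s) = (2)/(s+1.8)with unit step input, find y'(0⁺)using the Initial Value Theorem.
IVT: y'(0⁺) = lim_{s→∞} s²·Y(s) = lim_{s→∞} s·P(s).
deg(num) = 0, deg(den) = 1, relative degree = 1, so s·P(s) → (leading num)/(leading den) = 2/1 = 2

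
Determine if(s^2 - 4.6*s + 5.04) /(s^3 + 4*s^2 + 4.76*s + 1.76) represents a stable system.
Denominator: s^3 + 4*s^2 + 4.76*s + 1.76 = (s + 0.8)(s + 2.2)(s + 1). Poles: -0.8, -1, -2.2. All Re(p)<0: Yes (stable)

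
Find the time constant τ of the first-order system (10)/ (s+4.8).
First-order system: τ = -1/pole. Pole = -4.8. τ = -1/(-4.8) = 0.2083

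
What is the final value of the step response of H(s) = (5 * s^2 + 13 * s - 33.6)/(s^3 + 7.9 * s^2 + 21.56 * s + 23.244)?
FVT: lim_{t→∞} y(t) = lim_{s→0} s*Y(s) where Y(s) = H(s)/s.
= lim_{s→0} H(s) = H(0) = num(0)/den(0) = -33.6/23.244 = -1.446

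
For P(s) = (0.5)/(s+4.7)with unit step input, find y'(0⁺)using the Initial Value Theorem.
IVT: y'(0⁺) = lim_{s→∞} s²·Y(s) = lim_{s→∞} s·P(s).
deg(num) = 0, deg(den) = 1, relative degree = 1, so s·P(s) → (leading num)/(leading den) = 0.5/1 = 0.5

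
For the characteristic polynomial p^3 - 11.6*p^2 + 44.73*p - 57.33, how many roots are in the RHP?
p^3 - 11.6*p^2 + 44.73*p - 57.33 = (p - 3.9)(p - 3.5)(p - 4.2). Poles: 3.5, 3.9, 4.2. RHP poles (Re>0): 3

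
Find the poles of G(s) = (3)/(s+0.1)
Set denominator = 0: s + 0.1 = 0 → Poles: -0.1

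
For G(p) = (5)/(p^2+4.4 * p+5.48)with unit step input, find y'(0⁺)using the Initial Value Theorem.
IVT: y'(0⁺) = lim_{p→∞} p²·Y(p) = lim_{p→∞} p·G(p).
deg(num) = 0, deg(den) = 2, relative degree = 2 ≥ 2, so p·G(p) → 0. Initial slope = 0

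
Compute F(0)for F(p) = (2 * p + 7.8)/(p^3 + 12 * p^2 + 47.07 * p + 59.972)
DC gain = F(0) = num(0)/den(0) = 7.8/59.972 = 0.1301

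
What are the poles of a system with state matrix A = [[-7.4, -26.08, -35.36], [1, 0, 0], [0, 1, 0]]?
Eigenvalues solve det(λI - A) = 0.
Characteristic polynomial: λ^3 + 7.4*λ^2 + 26.08*λ + 35.36 = 0.
Factor: (λ + 2.6)(λ^2 + 4.8*λ + 13.6) = 0.
Roots: -2.4 + 2.8j, -2.4 - 2.8j, -2.6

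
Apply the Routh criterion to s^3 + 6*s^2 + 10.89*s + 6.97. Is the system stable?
Routh array:
s^3: [1, 10.89]; s^2: [6, 6.97]; s^1: [9.72833]; s^0: [6.97]
First column: [1, 6, 9.72833, 6.97]. Sign changes = 0.
Yes, stable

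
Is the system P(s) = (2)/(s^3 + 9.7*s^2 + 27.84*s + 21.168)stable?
Denominator: s^3 + 9.7*s^2 + 27.84*s + 21.168 = (s + 1.2)(s + 4.9)(s + 3.6). Poles: -1.2, -3.6, -4.9. All Re(p)<0: Yes (stable)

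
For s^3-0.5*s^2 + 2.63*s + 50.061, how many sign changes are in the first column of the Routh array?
Routh array:
s^3: [1, 2.63]; s^2: [-0.5, 50.061]; s^1: [102.752]; s^0: [50.061]
First column: [1, -0.5, 102.752, 50.061]. Sign changes = 2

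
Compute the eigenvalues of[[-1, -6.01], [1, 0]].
Eigenvalues solve det(λI - A) = 0.
Characteristic polynomial: λ^2 + λ + 6.01 = 0.
Roots: -0.5 + 2.4j, -0.5 - 2.4j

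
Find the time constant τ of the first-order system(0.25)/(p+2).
First-order system: τ = -1/pole. Pole = -2. τ = -1/(-2) = 0.5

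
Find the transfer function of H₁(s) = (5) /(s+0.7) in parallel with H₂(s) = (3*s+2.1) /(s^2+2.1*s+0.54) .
Parallel: H = H₁ + H₂ = (n₁·d₂ + n₂·d₁)/(d₁·d₂).
n₁·d₂ = 5*s^2 + 10.5*s + 2.7. n₂·d₁ = 3*s^2 + 4.2*s + 1.47. Sum = 8*s^2 + 14.7*s + 4.17. d₁·d₂ = s^3 + 2.8*s^2 + 2.01*s + 0.378.
H(s) = (8*s^2 + 14.7*s + 4.17)/(s^3 + 2.8*s^2 + 2.01*s + 0.378)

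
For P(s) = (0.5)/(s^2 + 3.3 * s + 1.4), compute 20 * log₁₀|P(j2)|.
Substitute s = j*2: P(j2) = -0.0258347 - 0.0655803j.
|P(j2)| = sqrt(Re² + Im²) = 0.07049.
20*log₁₀(0.07049) = -23.04 dB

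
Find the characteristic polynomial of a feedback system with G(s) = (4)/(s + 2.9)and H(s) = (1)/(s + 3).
Characteristic poly = G_den * H_den + G_num * H_num = (s^2 + 5.9*s + 8.7) + (4) = s^2 + 5.9*s + 12.7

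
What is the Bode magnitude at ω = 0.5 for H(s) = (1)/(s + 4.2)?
Substitute s = j*0.5: H(j0.5) = 0.234768 - 0.0279486j.
|H(j0.5)| = sqrt(Re² + Im²) = 0.2364.
20*log₁₀(0.2364) = -12.53 dB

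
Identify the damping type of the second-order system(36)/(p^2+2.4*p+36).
Standard form: ωn²/(p²+2ζωn·p+ωn²) gives ωn=6, ζ=0.2.
Underdamped (ζ = 0.2 < 1)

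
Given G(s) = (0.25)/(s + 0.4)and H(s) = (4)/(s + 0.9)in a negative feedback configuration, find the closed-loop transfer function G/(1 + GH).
Closed-loop T = G/(1+GH).
Numerator: G_num * H_den = 0.25*s + 0.225.
Denominator: G_den * H_den + G_num * H_num = (s^2 + 1.3*s + 0.36) + (1) = s^2 + 1.3*s + 1.36.
T(s) = (0.25*s + 0.225)/(s^2 + 1.3*s + 1.36)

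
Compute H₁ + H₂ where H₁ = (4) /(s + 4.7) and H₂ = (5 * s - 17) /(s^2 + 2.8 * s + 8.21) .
Parallel: H = H₁ + H₂ = (n₁·d₂ + n₂·d₁)/(d₁·d₂).
n₁·d₂ = 4*s^2 + 11.2*s + 32.84. n₂·d₁ = 5*s^2 + 6.5*s - 79.9. Sum = 9*s^2 + 17.7*s - 47.06. d₁·d₂ = s^3 + 7.5*s^2 + 21.37*s + 38.587.
H(s) = (9*s^2 + 17.7*s - 47.06)/(s^3 + 7.5*s^2 + 21.37*s + 38.587)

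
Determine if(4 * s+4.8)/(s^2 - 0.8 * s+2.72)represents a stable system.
Denominator: s^2 - 0.8*s + 2.72. Poles: 0.4 + 1.6j, 0.4 - 1.6j. All Re(p)<0: No (unstable)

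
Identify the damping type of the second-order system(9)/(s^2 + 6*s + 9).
Standard form: ωn²/(s²+2ζωn·s+ωn²) gives ωn=3, ζ=1.
Critically damped (ζ = 1)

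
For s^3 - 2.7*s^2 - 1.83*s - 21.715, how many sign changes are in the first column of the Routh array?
Routh array:
s^3: [1, -1.83]; s^2: [-2.7, -21.715]; s^1: [-9.87259]; s^0: [-21.715]
First column: [1, -2.7, -9.87259, -21.715]. Sign changes = 1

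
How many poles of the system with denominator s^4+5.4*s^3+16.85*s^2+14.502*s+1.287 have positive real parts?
s^4 + 5.4*s^3 + 16.85*s^2 + 14.502*s + 1.287 = (s + 0.1)(s + 1.1)(s^2 + 4.2*s + 11.7). Poles: -0.1, -1.1, -2.1 + 2.7j, -2.1 - 2.7j. RHP poles (Re>0): 0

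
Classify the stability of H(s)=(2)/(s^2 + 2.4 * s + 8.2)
Denominator: s^2 + 2.4*s + 8.2. Poles: -1.2 + 2.6j, -1.2 - 2.6j. Stable (all poles in LHP)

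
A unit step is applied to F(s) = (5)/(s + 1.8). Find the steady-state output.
FVT: lim_{t→∞} y(t) = lim_{s→0} s*Y(s) where Y(s) = F(s)/s.
= lim_{s→0} F(s) = F(0) = num(0)/den(0) = 5/1.8 = 2.778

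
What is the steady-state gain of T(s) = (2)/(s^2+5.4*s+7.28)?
DC gain = T(0) = num(0)/den(0) = 2/7.28 = 0.2747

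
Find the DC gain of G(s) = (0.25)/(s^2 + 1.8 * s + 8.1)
DC gain = G(0) = num(0)/den(0) = 0.25/8.1 = 0.03086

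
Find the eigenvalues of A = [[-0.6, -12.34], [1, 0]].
Eigenvalues solve det(λI - A) = 0.
Characteristic polynomial: λ^2 + 0.6*λ + 12.34 = 0.
Roots: -0.3 + 3.5j, -0.3 - 3.5j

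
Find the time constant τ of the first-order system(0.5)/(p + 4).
First-order system: τ = -1/pole. Pole = -4. τ = -1/(-4) = 0.25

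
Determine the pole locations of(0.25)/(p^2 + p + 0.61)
Set denominator = 0: p^2 + p + 0.61 = 0 → Poles: -0.5 + 0.6j, -0.5 - 0.6j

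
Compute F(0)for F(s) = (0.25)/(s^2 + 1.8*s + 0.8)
DC gain = F(0) = num(0)/den(0) = 0.25/0.8 = 0.3125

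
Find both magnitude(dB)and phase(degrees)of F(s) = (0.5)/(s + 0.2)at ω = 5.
Substitute s = j*5: F(j5) = 0.00399361 - 0.0998403j.
|F| = 20*log₁₀(sqrt(Re²+Im²)) = -20.01 dB.
∠F = atan2(Im, Re) = -87.71°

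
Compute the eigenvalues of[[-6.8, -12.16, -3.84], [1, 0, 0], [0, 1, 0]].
Eigenvalues solve det(λI - A) = 0.
Characteristic polynomial: λ^3 + 6.8*λ^2 + 12.16*λ + 3.84 = 0.
Factor: (λ + 2.4)(λ + 0.4)(λ + 4) = 0.
Roots: -0.4, -2.4, -4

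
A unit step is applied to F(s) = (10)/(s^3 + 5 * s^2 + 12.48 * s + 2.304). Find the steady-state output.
FVT: lim_{t→∞} y(t) = lim_{s→0} s*Y(s) where Y(s) = F(s)/s.
= lim_{s→0} F(s) = F(0) = num(0)/den(0) = 10/2.304 = 4.34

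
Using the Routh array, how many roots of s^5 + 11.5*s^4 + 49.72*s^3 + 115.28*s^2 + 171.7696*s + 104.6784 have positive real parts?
Routh array:
s^5: [1, 49.72, 171.7696]; s^4: [11.5, 115.28, 104.6784]; s^3: [39.6957, 162.667]; s^2: [68.1546, 104.6784]; s^1: [101.699]; s^0: [104.6784]
First column: [1, 11.5, 39.6957, 68.1546, 101.699, 104.6784]. Sign changes = RHP roots = 0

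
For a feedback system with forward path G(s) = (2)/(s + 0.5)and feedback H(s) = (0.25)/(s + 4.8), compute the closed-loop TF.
Closed-loop T = G/(1+GH).
Numerator: G_num * H_den = 2*s + 9.6.
Denominator: G_den * H_den + G_num * H_num = (s^2 + 5.3*s + 2.4) + (0.5) = s^2 + 5.3*s + 2.9.
T(s) = (2*s + 9.6)/(s^2 + 5.3*s + 2.9)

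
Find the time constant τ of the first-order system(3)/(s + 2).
First-order system: τ = -1/pole. Pole = -2. τ = -1/(-2) = 0.5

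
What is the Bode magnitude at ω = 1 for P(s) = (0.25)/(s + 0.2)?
Substitute s = j*1: P(j1) = 0.0480769 - 0.240385j.
|P(j1)| = sqrt(Re² + Im²) = 0.2451.
20*log₁₀(0.2451) = -12.21 dB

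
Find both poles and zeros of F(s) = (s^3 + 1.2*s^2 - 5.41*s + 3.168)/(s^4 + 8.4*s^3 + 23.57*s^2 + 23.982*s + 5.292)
Set denominator = 0: s^4 + 8.4*s^3 + 23.57*s^2 + 23.982*s + 5.292 = (s + 0.3)(s + 1.8)(s + 3.5)(s + 2.8) = 0 → Poles: -0.3, -1.8, -2.8, -3.5
Set numerator = 0: s^3 + 1.2*s^2 - 5.41*s + 3.168 = (s - 1.1)(s + 3.2)(s - 0.9) = 0 → Zeros: -3.2, 0.9, 1.1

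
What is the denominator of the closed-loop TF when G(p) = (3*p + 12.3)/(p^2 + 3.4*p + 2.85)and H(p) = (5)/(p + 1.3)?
Characteristic poly = G_den * H_den + G_num * H_num = (p^3 + 4.7*p^2 + 7.27*p + 3.705) + (15*p + 61.5) = p^3 + 4.7*p^2 + 22.27*p + 65.205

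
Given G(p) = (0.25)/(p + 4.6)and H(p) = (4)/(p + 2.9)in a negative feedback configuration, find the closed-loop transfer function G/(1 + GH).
Closed-loop T = G/(1+GH).
Numerator: G_num * H_den = 0.25*p + 0.725.
Denominator: G_den * H_den + G_num * H_num = (p^2 + 7.5*p + 13.34) + (1) = p^2 + 7.5*p + 14.34.
T(p) = (0.25*p + 0.725)/(p^2 + 7.5*p + 14.34)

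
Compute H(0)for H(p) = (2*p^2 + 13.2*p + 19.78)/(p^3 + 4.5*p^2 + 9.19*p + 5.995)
DC gain = H(0) = num(0)/den(0) = 19.78/5.995 = 3.299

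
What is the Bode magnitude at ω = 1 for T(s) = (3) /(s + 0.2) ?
Substitute s = j*1: T(j1) = 0.576923 - 2.88462j.
|T(j1)| = sqrt(Re² + Im²) = 2.942.
20*log₁₀(2.942) = 9.37 dB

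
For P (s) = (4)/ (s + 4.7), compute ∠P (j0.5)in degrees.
Substitute s = j*0.5: P(j0.5) = 0.84154 - 0.0895255j.
∠P(j0.5) = atan2(Im, Re) = atan2(-0.0895255, 0.84154) = -6.07°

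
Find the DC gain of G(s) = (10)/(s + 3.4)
DC gain = G(0) = num(0)/den(0) = 10/3.4 = 2.941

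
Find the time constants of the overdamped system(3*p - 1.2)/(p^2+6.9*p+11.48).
Overdamped: real poles at -2.8, -4.1. τ = -1/pole → τ₁ = 0.3571, τ₂ = 0.2439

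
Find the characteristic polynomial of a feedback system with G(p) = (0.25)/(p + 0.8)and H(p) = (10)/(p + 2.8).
Characteristic poly = G_den * H_den + G_num * H_num = (p^2 + 3.6*p + 2.24) + (2.5) = p^2 + 3.6*p + 4.74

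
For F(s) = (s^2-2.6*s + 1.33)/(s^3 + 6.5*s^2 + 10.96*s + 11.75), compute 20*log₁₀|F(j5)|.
Substitute s = j*5: F(j5) = 0.162035 + 0.0107804j.
|F(j5)| = sqrt(Re² + Im²) = 0.1624.
20*log₁₀(0.1624) = -15.79 dB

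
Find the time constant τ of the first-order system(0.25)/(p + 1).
First-order system: τ = -1/pole. Pole = -1. τ = -1/(-1) = 1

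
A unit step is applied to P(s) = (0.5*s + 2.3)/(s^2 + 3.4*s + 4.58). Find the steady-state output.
FVT: lim_{t→∞} y(t) = lim_{s→0} s*Y(s) where Y(s) = P(s)/s.
= lim_{s→0} P(s) = P(0) = num(0)/den(0) = 2.3/4.58 = 0.5022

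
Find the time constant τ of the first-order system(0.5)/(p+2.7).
First-order system: τ = -1/pole. Pole = -2.7. τ = -1/(-2.7) = 0.3704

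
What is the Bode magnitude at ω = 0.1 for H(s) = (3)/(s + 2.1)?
Substitute s = j*0.1: H(j0.1) = 1.42534 - 0.0678733j.
|H(j0.1)| = sqrt(Re² + Im²) = 1.427.
20*log₁₀(1.427) = 3.09 dB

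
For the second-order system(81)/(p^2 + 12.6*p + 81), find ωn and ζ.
Standard form: ωn²/(p²+2ζωn·p+ωn²).
const=81=ωn² → ωn=9, p coeff=12.6=2ζωn → ζ=0.7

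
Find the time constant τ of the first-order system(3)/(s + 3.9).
First-order system: τ = -1/pole. Pole = -3.9. τ = -1/(-3.9) = 0.2564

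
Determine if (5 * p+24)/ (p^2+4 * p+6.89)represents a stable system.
Denominator: p^2 + 4*p + 6.89. Poles: -2 + 1.7j, -2 - 1.7j. All Re(p)<0: Yes (stable)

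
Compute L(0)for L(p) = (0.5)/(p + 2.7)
DC gain = L(0) = num(0)/den(0) = 0.5/2.7 = 0.1852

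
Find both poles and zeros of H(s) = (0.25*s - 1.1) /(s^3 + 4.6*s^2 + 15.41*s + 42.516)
Set denominator = 0: s^3 + 4.6*s^2 + 15.41*s + 42.516 = (s + 3.6)(s^2 + s + 11.81) = 0 → Poles: -0.5 + 3.4j, -0.5 - 3.4j, -3.6
Set numerator = 0: 0.25*s - 1.1 = 0 → Zeros: 4.4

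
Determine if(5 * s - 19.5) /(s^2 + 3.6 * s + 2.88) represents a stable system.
Denominator: s^2 + 3.6*s + 2.88 = (s + 2.4)(s + 1.2). Poles: -1.2, -2.4. All Re(p)<0: Yes (stable)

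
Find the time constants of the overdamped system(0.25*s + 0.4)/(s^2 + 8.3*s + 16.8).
Overdamped: real poles at -3.5, -4.8. τ = -1/pole → τ₁ = 0.2857, τ₂ = 0.2083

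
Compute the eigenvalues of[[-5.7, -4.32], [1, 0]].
Eigenvalues solve det(λI - A) = 0.
Characteristic polynomial: λ^2 + 5.7*λ + 4.32 = 0.
Factor: (λ + 4.8)(λ + 0.9) = 0.
Roots: -0.9, -4.8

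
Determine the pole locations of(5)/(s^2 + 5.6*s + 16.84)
Set denominator = 0: s^2 + 5.6*s + 16.84 = 0 → Poles: -2.8 + 3j, -2.8 - 3j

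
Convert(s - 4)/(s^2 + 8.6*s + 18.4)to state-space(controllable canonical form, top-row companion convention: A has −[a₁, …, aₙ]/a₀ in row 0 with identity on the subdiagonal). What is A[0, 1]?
Reachable canonical form for den = s^2 + 8.6*s + 18.4: top row of A = -[a₁,a₂,...,aₙ]/a₀, ones on the subdiagonal, zeros elsewhere.
A = [[-8.6, -18.4], [1, 0]].
A[0,1] = -18.4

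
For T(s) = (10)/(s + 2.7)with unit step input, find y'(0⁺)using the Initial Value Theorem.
IVT: y'(0⁺) = lim_{s→∞} s²·Y(s) = lim_{s→∞} s·T(s).
deg(num) = 0, deg(den) = 1, relative degree = 1, so s·T(s) → (leading num)/(leading den) = 10/1 = 10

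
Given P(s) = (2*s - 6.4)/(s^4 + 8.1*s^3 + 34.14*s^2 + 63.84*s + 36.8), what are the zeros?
Set numerator = 0: 2*s - 6.4 = 0 → Zeros: 3.2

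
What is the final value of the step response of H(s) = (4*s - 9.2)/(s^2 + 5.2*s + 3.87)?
FVT: lim_{t→∞} y(t) = lim_{s→0} s*Y(s) where Y(s) = H(s)/s.
= lim_{s→0} H(s) = H(0) = num(0)/den(0) = -9.2/3.87 = -2.377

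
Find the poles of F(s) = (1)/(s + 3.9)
Set denominator = 0: s + 3.9 = 0 → Poles: -3.9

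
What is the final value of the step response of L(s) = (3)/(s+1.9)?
FVT: lim_{t→∞} y(t) = lim_{s→0} s*Y(s) where Y(s) = L(s)/s.
= lim_{s→0} L(s) = L(0) = num(0)/den(0) = 3/1.9 = 1.579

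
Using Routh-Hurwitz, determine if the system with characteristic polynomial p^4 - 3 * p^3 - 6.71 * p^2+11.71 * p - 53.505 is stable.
Routh array:
p^4: [1, -6.71, -53.505]; p^3: [-3, 11.71]; p^2: [-2.80667, -53.505]; p^1: [68.9006]; p^0: [-53.505]
First column: [1, -3, -2.80667, 68.9006, -53.505]. Sign changes = 3.
No, unstable (3 RHP root(s))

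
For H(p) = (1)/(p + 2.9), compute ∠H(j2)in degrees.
Substitute p = j*2: H(j2) = 0.233683 - 0.16116j.
∠H(j2) = atan2(Im, Re) = atan2(-0.16116, 0.233683) = -34.59°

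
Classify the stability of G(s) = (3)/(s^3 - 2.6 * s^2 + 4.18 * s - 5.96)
Denominator: s^3 - 2.6*s^2 + 4.18*s - 5.96 = (s - 2)(s^2 - 0.6*s + 2.98). Poles: 0.3 + 1.7j, 0.3 - 1.7j, 2. Unstable (3 pole(s) in RHP)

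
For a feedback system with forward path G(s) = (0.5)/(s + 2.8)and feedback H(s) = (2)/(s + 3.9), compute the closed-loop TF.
Closed-loop T = G/(1+GH).
Numerator: G_num * H_den = 0.5*s + 1.95.
Denominator: G_den * H_den + G_num * H_num = (s^2 + 6.7*s + 10.92) + (1) = s^2 + 6.7*s + 11.92.
T(s) = (0.5*s + 1.95)/(s^2 + 6.7*s + 11.92)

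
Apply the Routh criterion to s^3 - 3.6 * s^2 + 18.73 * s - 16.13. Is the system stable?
Routh array:
s^3: [1, 18.73]; s^2: [-3.6, -16.13]; s^1: [14.2494]; s^0: [-16.13]
First column: [1, -3.6, 14.2494, -16.13]. Sign changes = 3.
No, unstable (3 RHP root(s))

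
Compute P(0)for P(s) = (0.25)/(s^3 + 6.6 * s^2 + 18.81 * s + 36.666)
DC gain = P(0) = num(0)/den(0) = 0.25/36.666 = 0.006818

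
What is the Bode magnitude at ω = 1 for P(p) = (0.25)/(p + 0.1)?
Substitute p = j*1: P(j1) = 0.0247525 - 0.247525j.
|P(j1)| = sqrt(Re² + Im²) = 0.2488.
20*log₁₀(0.2488) = -12.08 dB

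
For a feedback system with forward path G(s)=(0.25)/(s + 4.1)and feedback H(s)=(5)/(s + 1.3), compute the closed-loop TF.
Closed-loop T = G/(1+GH).
Numerator: G_num * H_den = 0.25*s + 0.325.
Denominator: G_den * H_den + G_num * H_num = (s^2 + 5.4*s + 5.33) + (1.25) = s^2 + 5.4*s + 6.58.
T(s) = (0.25*s + 0.325)/(s^2 + 5.4*s + 6.58)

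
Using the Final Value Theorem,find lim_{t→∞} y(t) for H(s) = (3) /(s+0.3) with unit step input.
FVT: lim_{t→∞} y(t) = lim_{s→0} s*Y(s) where Y(s) = H(s)/s.
= lim_{s→0} H(s) = H(0) = num(0)/den(0) = 3/0.3 = 10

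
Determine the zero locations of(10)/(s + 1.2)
Numerator is a nonzero constant (10) → Zeros: none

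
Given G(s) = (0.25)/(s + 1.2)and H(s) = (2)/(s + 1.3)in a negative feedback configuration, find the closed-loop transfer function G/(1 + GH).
Closed-loop T = G/(1+GH).
Numerator: G_num * H_den = 0.25*s + 0.325.
Denominator: G_den * H_den + G_num * H_num = (s^2 + 2.5*s + 1.56) + (0.5) = s^2 + 2.5*s + 2.06.
T(s) = (0.25*s + 0.325)/(s^2 + 2.5*s + 2.06)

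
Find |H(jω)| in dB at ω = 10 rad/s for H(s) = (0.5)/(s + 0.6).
Substitute s = j*10: H(j10) = 0.00298924 - 0.0498206j.
|H(j10)| = sqrt(Re² + Im²) = 0.04991.
20*log₁₀(0.04991) = -26.04 dB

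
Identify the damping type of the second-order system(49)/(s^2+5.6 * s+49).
Standard form: ωn²/(s²+2ζωn·s+ωn²) gives ωn=7, ζ=0.4.
Underdamped (ζ = 0.4 < 1)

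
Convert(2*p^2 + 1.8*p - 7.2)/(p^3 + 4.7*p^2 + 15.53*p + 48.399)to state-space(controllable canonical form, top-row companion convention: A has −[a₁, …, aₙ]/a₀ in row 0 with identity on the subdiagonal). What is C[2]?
Reachable canonical form: C = numerator coefficients (right-aligned, zero-padded to length n).
num = 2*p^2 + 1.8*p - 7.2, C = [[2, 1.8, -7.2]].
C[2] = -7.2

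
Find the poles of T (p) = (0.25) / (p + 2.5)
Set denominator = 0: p + 2.5 = 0 → Poles: -2.5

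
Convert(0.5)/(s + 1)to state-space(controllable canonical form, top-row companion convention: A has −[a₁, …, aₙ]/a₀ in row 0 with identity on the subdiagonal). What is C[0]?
Reachable canonical form: C = numerator coefficients (right-aligned, zero-padded to length n).
num = 0.5, C = [[0.5]].
C[0] = 0.5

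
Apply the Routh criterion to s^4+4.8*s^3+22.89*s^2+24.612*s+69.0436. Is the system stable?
Routh array:
s^4: [1, 22.89, 69.0436]; s^3: [4.8, 24.612]; s^2: [17.7625, 69.0436]; s^1: [5.95419]; s^0: [69.0436]
First column: [1, 4.8, 17.7625, 5.95419, 69.0436]. Sign changes = 0.
Yes, stable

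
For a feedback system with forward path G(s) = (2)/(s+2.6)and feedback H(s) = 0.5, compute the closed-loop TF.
Closed-loop T = G/(1+GH).
Numerator: G_num * H_den = 2.
Denominator: G_den * H_den + G_num * H_num = (s + 2.6) + (1) = s + 3.6.
T(s) = (2)/(s + 3.6)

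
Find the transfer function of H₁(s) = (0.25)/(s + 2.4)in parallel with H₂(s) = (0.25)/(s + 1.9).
Parallel: H = H₁ + H₂ = (n₁·d₂ + n₂·d₁)/(d₁·d₂).
n₁·d₂ = 0.25*s + 0.475. n₂·d₁ = 0.25*s + 0.6. Sum = 0.5*s + 1.075. d₁·d₂ = s^2 + 4.3*s + 4.56.
H(s) = (0.5*s + 1.075)/(s^2 + 4.3*s + 4.56)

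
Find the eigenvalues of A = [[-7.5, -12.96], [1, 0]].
Eigenvalues solve det(λI - A) = 0.
Characteristic polynomial: λ^2 + 7.5*λ + 12.96 = 0.
Factor: (λ + 2.7)(λ + 4.8) = 0.
Roots: -2.7, -4.8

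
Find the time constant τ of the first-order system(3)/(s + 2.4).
First-order system: τ = -1/pole. Pole = -2.4. τ = -1/(-2.4) = 0.4167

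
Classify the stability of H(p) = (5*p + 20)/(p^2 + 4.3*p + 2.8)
Denominator: p^2 + 4.3*p + 2.8 = (p + 3.5)(p + 0.8). Poles: -0.8, -3.5. Stable (all poles in LHP)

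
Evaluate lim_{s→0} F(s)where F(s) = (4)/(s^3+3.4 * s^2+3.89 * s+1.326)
DC gain = F(0) = num(0)/den(0) = 4/1.326 = 3.017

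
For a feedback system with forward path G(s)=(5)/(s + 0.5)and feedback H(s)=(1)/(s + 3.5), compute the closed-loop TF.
Closed-loop T = G/(1+GH).
Numerator: G_num * H_den = 5*s + 17.5.
Denominator: G_den * H_den + G_num * H_num = (s^2 + 4*s + 1.75) + (5) = s^2 + 4*s + 6.75.
T(s) = (5*s + 17.5)/(s^2 + 4*s + 6.75)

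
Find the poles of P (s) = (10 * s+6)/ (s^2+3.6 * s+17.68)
Set denominator = 0: s^2 + 3.6*s + 17.68 = 0 → Poles: -1.8 + 3.8j, -1.8 - 3.8j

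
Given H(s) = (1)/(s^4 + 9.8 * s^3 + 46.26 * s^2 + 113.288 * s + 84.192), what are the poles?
Set denominator = 0: s^4 + 9.8*s^3 + 46.26*s^2 + 113.288*s + 84.192 = (s + 4)(s + 1.2)(s^2 + 4.6*s + 17.54) = 0 → Poles: -1.2, -2.3 + 3.5j, -2.3 - 3.5j, -4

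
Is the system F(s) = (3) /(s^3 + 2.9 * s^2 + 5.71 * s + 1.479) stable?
Denominator: s^3 + 2.9*s^2 + 5.71*s + 1.479 = (s + 0.3)(s^2 + 2.6*s + 4.93). Poles: -0.3, -1.3 + 1.8j, -1.3 - 1.8j. All Re(p)<0: Yes (stable)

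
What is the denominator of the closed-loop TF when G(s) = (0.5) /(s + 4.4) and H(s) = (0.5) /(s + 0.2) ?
Characteristic poly = G_den * H_den + G_num * H_num = (s^2 + 4.6*s + 0.88) + (0.25) = s^2 + 4.6*s + 1.13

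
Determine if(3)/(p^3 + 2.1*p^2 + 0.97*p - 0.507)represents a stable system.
Denominator: p^3 + 2.1*p^2 + 0.97*p - 0.507 = (p - 0.3)(p^2 + 2.4*p + 1.69). Poles: -1.2 + 0.5j, -1.2 - 0.5j, 0.3. All Re(p)<0: No (unstable)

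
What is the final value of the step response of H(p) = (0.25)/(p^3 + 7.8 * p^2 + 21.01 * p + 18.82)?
FVT: lim_{t→∞} y(t) = lim_{p→0} p*Y(p) where Y(p) = H(p)/p.
= lim_{p→0} H(p) = H(0) = num(0)/den(0) = 0.25/18.82 = 0.01328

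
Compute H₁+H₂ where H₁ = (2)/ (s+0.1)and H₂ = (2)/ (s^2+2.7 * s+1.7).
Parallel: H = H₁ + H₂ = (n₁·d₂ + n₂·d₁)/(d₁·d₂).
n₁·d₂ = 2*s^2 + 5.4*s + 3.4. n₂·d₁ = 2*s + 0.2. Sum = 2*s^2 + 7.4*s + 3.6. d₁·d₂ = s^3 + 2.8*s^2 + 1.97*s + 0.17.
H(s) = (2*s^2 + 7.4*s + 3.6)/(s^3 + 2.8*s^2 + 1.97*s + 0.17)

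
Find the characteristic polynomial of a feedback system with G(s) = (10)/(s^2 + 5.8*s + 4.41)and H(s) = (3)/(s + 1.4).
Characteristic poly = G_den * H_den + G_num * H_num = (s^3 + 7.2*s^2 + 12.53*s + 6.174) + (30) = s^3 + 7.2*s^2 + 12.53*s + 36.174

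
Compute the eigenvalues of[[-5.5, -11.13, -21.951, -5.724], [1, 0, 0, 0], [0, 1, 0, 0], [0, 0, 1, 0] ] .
Eigenvalues solve det(λI - A) = 0.
Characteristic polynomial: λ^4 + 5.5*λ^3 + 11.13*λ^2 + 21.951*λ + 5.724 = 0.
Factor: (λ + 4)(λ + 0.3)(λ^2 + 1.2*λ + 4.77) = 0.
Roots: -0.3, -0.6 + 2.1j, -0.6 - 2.1j, -4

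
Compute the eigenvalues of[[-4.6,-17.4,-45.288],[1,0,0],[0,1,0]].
Eigenvalues solve det(λI - A) = 0.
Characteristic polynomial: λ^3 + 4.6*λ^2 + 17.4*λ + 45.288 = 0.
Factor: (λ + 3.4)(λ^2 + 1.2*λ + 13.32) = 0.
Roots: -0.6 + 3.6j, -0.6 - 3.6j, -3.4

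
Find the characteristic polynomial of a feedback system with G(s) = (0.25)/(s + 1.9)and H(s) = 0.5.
Characteristic poly = G_den * H_den + G_num * H_num = (s + 1.9) + (0.125) = s + 2.025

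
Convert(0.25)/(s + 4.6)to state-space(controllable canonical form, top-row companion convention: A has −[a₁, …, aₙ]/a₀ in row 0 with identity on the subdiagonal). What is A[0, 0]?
Reachable canonical form for den = s + 4.6: top row of A = -[a₁,a₂,...,aₙ]/a₀, ones on the subdiagonal, zeros elsewhere.
A = [[-4.6]].
A[0,0] = -4.6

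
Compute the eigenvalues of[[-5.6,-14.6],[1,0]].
Eigenvalues solve det(λI - A) = 0.
Characteristic polynomial: λ^2 + 5.6*λ + 14.6 = 0.
Roots: -2.8 + 2.6j, -2.8 - 2.6j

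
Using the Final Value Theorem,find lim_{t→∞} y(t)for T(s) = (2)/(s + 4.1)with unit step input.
FVT: lim_{t→∞} y(t) = lim_{s→0} s*Y(s) where Y(s) = T(s)/s.
= lim_{s→0} T(s) = T(0) = num(0)/den(0) = 2/4.1 = 0.4878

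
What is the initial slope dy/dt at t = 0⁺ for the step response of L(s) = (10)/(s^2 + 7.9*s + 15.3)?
IVT: y'(0⁺) = lim_{s→∞} s²·Y(s) = lim_{s→∞} s·L(s).
deg(num) = 0, deg(den) = 2, relative degree = 2 ≥ 2, so s·L(s) → 0. Initial slope = 0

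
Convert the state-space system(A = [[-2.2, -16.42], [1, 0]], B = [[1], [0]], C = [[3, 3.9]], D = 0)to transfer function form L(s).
L(s) = C(sI - A)⁻¹B + D.
Characteristic polynomial det(sI - A) = s^2 + 2.2*s + 16.42.
Numerator from C·adj(sI-A)·B + D·det(sI-A) = 3*s + 3.9.
L(s) = (3*s + 3.9)/(s^2 + 2.2*s + 16.42)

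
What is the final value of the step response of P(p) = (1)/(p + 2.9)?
FVT: lim_{t→∞} y(t) = lim_{p→0} p*Y(p) where Y(p) = P(p)/p.
= lim_{p→0} P(p) = P(0) = num(0)/den(0) = 1/2.9 = 0.3448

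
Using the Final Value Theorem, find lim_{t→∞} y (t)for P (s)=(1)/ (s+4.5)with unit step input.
FVT: lim_{t→∞} y(t) = lim_{s→0} s*Y(s) where Y(s) = P(s)/s.
= lim_{s→0} P(s) = P(0) = num(0)/den(0) = 1/4.5 = 0.2222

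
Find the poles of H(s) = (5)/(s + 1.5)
Set denominator = 0: s + 1.5 = 0 → Poles: -1.5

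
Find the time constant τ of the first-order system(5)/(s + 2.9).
First-order system: τ = -1/pole. Pole = -2.9. τ = -1/(-2.9) = 0.3448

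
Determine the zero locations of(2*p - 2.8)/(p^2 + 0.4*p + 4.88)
Set numerator = 0: 2*p - 2.8 = 0 → Zeros: 1.4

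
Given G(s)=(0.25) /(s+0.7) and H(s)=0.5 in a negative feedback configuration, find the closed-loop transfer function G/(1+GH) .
Closed-loop T = G/(1+GH).
Numerator: G_num * H_den = 0.25.
Denominator: G_den * H_den + G_num * H_num = (s + 0.7) + (0.125) = s + 0.825.
T(s) = (0.25)/(s + 0.825)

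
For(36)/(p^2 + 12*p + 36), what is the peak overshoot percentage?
Standard form: ωn²/(p²+2ζωn·p+ωn²) → ωn = 6, ζ = 1.
ζ ≥ 1, so the response is non-oscillatory: peak overshoot = 0%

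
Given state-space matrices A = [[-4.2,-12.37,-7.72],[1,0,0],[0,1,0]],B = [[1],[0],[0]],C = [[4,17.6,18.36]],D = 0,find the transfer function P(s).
P(s) = C(sI - A)⁻¹B + D.
Characteristic polynomial det(sI - A) = s^3 + 4.2*s^2 + 12.37*s + 7.72.
Numerator from C·adj(sI-A)·B + D·det(sI-A) = 4*s^2 + 17.6*s + 18.36.
P(s) = (4*s^2 + 17.6*s + 18.36)/(s^3 + 4.2*s^2 + 12.37*s + 7.72)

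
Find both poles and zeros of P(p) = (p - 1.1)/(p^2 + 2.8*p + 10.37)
Set denominator = 0: p^2 + 2.8*p + 10.37 = 0 → Poles: -1.4 + 2.9j, -1.4 - 2.9j
Set numerator = 0: p - 1.1 = 0 → Zeros: 1.1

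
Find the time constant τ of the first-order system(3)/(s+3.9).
First-order system: τ = -1/pole. Pole = -3.9. τ = -1/(-3.9) = 0.2564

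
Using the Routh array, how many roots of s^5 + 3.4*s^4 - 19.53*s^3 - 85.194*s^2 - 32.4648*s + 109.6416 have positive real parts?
Routh array:
s^5: [1, -19.53, -32.4648]; s^4: [3.4, -85.194, 109.6416]; s^3: [5.52706, -64.7123]; s^2: [-45.3859, 109.6416]; s^1: [-51.3603]; s^0: [109.6416]
First column: [1, 3.4, 5.52706, -45.3859, -51.3603, 109.6416]. Sign changes = RHP roots = 2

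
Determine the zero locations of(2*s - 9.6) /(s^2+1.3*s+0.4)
Set numerator = 0: 2*s - 9.6 = 0 → Zeros: 4.8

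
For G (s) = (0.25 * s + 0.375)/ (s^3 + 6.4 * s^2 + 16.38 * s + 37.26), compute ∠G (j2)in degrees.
Substitute s = j*2: G(j2) = 0.0223661 - 0.00461274j.
∠G(j2) = atan2(Im, Re) = atan2(-0.00461274, 0.0223661) = -11.65°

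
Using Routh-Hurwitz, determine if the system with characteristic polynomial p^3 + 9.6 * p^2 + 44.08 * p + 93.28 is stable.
Routh array:
p^3: [1, 44.08]; p^2: [9.6, 93.28]; p^1: [34.3633]; p^0: [93.28]
First column: [1, 9.6, 34.3633, 93.28]. Sign changes = 0.
Yes, stable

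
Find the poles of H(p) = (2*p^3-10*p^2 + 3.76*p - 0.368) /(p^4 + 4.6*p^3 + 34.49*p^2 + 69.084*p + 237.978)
Set denominator = 0: p^4 + 4.6*p^3 + 34.49*p^2 + 69.084*p + 237.978 = (p^2 + p + 14.69)(p^2 + 3.6*p + 16.2) = 0 → Poles: -0.5 + 3.8j, -0.5 - 3.8j, -1.8 + 3.6j, -1.8 - 3.6j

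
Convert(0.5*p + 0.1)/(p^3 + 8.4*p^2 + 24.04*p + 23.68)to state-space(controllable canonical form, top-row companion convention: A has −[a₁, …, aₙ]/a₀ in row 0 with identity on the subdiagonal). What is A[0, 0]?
Reachable canonical form for den = p^3 + 8.4*p^2 + 24.04*p + 23.68: top row of A = -[a₁,a₂,...,aₙ]/a₀, ones on the subdiagonal, zeros elsewhere.
A = [[-8.4, -24.04, -23.68], [1, 0, 0], [0, 1, 0]].
A[0,0] = -8.4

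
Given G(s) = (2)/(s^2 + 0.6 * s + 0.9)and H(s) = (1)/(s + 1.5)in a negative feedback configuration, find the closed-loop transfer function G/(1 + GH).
Closed-loop T = G/(1+GH).
Numerator: G_num * H_den = 2*s + 3.
Denominator: G_den * H_den + G_num * H_num = (s^3 + 2.1*s^2 + 1.8*s + 1.35) + (2) = s^3 + 2.1*s^2 + 1.8*s + 3.35.
T(s) = (2*s + 3)/(s^3 + 2.1*s^2 + 1.8*s + 3.35)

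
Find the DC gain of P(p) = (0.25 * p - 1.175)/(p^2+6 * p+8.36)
DC gain = P(0) = num(0)/den(0) = -1.175/8.36 = -0.1406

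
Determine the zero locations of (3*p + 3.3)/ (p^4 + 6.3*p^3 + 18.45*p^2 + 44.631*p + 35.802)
Set numerator = 0: 3*p + 3.3 = 0 → Zeros: -1.1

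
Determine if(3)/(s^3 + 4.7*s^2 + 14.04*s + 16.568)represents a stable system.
Denominator: s^3 + 4.7*s^2 + 14.04*s + 16.568 = (s + 1.9)(s^2 + 2.8*s + 8.72). Poles: -1.4 + 2.6j, -1.4 - 2.6j, -1.9. All Re(p)<0: Yes (stable)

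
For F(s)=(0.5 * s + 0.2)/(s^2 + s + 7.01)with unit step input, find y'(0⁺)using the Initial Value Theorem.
IVT: y'(0⁺) = lim_{s→∞} s²·Y(s) = lim_{s→∞} s·F(s).
deg(num) = 1, deg(den) = 2, relative degree = 1, so s·F(s) → (leading num)/(leading den) = 0.5/1 = 0.5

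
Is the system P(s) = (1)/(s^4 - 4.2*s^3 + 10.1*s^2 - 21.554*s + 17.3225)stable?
Denominator: s^4 - 4.2*s^3 + 10.1*s^2 - 21.554*s + 17.3225 = (s - 2.5)(s - 1.3)(s^2 - 0.4*s + 5.33). Poles: 0.2 + 2.3j, 0.2 - 2.3j, 1.3, 2.5. All Re(p)<0: No (unstable)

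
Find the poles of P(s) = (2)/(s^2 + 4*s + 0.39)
Set denominator = 0: s^2 + 4*s + 0.39 = (s + 0.1)(s + 3.9) = 0 → Poles: -0.1, -3.9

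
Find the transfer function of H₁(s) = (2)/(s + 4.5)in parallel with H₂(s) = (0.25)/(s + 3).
Parallel: H = H₁ + H₂ = (n₁·d₂ + n₂·d₁)/(d₁·d₂).
n₁·d₂ = 2*s + 6. n₂·d₁ = 0.25*s + 1.125. Sum = 2.25*s + 7.125. d₁·d₂ = s^2 + 7.5*s + 13.5.
H(s) = (2.25*s + 7.125)/(s^2 + 7.5*s + 13.5)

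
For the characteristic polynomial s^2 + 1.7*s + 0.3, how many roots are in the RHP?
s^2 + 1.7*s + 0.3 = (s + 1.5)(s + 0.2). Poles: -0.2, -1.5. RHP poles (Re>0): 0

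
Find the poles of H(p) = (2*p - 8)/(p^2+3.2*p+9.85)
Set denominator = 0: p^2 + 3.2*p + 9.85 = 0 → Poles: -1.6 + 2.7j, -1.6 - 2.7j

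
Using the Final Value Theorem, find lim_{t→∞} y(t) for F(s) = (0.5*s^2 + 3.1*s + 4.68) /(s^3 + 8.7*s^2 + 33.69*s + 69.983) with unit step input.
FVT: lim_{t→∞} y(t) = lim_{s→0} s*Y(s) where Y(s) = F(s)/s.
= lim_{s→0} F(s) = F(0) = num(0)/den(0) = 4.68/69.983 = 0.06687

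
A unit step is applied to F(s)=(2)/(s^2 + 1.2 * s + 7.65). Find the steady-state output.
FVT: lim_{t→∞} y(t) = lim_{s→0} s*Y(s) where Y(s) = F(s)/s.
= lim_{s→0} F(s) = F(0) = num(0)/den(0) = 2/7.65 = 0.2614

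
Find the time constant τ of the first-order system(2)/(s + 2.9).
First-order system: τ = -1/pole. Pole = -2.9. τ = -1/(-2.9) = 0.3448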